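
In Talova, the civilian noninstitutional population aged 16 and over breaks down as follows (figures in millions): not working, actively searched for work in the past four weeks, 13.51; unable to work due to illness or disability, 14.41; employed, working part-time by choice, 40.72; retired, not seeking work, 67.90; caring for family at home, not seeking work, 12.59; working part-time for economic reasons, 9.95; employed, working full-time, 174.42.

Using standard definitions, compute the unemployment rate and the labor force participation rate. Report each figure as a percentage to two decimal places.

Employed = 40.72 + 9.95 + 174.42 = 225.09 million (anyone who worked, including part-time for economic reasons, counts as employed).
Unemployed = 13.51 million.
Labor force = 225.09 + 13.51 = 238.60 million.
Not in labor force = 14.41 + 67.90 + 12.59 = 94.90 million (those not working and not actively searching are outside the labor force).
Civilian working-age population = 238.60 + 94.90 = 333.50 million.
Unemployment rate = 13.51 / 238.60 = 5.66%.
Labor force participation rate = 238.60 / 333.50 = 71.54%.

Unemployment rate ≈ 5.66%; labor force participation rate ≈ 71.54%.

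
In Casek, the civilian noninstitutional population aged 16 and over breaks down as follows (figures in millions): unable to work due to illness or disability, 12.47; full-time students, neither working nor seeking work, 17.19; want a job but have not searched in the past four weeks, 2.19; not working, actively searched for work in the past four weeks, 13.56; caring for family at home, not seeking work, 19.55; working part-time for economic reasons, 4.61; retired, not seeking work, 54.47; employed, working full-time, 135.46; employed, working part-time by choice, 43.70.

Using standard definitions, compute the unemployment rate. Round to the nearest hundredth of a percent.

Unemployment rate ≈ 6.87%.

Employed = 4.61 + 135.46 + 43.70 = 183.77 million (anyone who worked, including part-time for economic reasons, counts as employed).
Unemployed = 13.56 million.
Labor force = 183.77 + 13.56 = 197.33 million.
Unemployment rate = 13.56 / 197.33 = 6.87%.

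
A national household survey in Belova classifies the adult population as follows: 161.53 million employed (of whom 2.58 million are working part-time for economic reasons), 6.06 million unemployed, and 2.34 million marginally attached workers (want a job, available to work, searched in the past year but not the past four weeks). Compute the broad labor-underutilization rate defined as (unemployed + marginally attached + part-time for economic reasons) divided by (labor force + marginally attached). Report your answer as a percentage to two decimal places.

Labor force = 161.53 + 6.06 = 167.59 million.
Numerator = 6.06 + 2.34 + 2.58 = 10.98 million.
Denominator = 167.59 + 2.34 = 169.93 million.
Broad rate = 10.98 / 169.93 = 6.46%.

Broad underutilization rate ≈ 6.46%.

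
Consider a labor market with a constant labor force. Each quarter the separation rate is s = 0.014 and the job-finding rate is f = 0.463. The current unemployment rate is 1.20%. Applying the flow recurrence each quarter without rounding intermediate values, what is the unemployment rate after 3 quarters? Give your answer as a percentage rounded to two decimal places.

Unemployment rate after three quarters ≈ 2.69%.

With a fixed labor force, u_{t+1} = u_t + s·(1−u_t) − f·u_t = u_t·(1−s−f) + s.
Here 1−s−f = 0.523 and s = 0.014.
u_1 = 0.012000 × 0.523 + 0.014 = 0.020276.
u_2 = 0.020276 × 0.523 + 0.014 = 0.024604.
u_3 = 0.024604 × 0.523 + 0.014 = 0.026868.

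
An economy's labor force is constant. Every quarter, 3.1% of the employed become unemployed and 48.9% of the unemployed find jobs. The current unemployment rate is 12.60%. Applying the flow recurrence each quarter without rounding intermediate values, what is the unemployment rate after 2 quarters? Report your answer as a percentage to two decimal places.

Unemployment rate after two quarters ≈ 7.49%.

With a fixed labor force, u_{t+1} = u_t + s·(1−u_t) − f·u_t = u_t·(1−s−f) + s.
Here 1−s−f = 0.480 and s = 0.031.
u_1 = 0.126000 × 0.480 + 0.031 = 0.091480.
u_2 = 0.091480 × 0.480 + 0.031 = 0.074910.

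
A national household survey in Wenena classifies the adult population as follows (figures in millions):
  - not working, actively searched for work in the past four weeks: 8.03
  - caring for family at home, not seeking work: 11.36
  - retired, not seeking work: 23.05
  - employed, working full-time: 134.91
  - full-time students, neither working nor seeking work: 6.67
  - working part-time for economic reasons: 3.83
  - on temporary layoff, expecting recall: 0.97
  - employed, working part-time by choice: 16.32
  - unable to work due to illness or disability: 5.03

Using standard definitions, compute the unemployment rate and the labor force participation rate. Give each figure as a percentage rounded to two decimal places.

Unemployment rate ≈ 5.49%; labor force participation rate ≈ 78.06%.

Employed = 134.91 + 3.83 + 16.32 = 155.06 million (anyone who worked, including part-time for economic reasons, counts as employed).
Unemployed = 8.03 + 0.97 = 9.00 million (jobless and actively searching, or on temporary layoff).
Labor force = 155.06 + 9.00 = 164.06 million.
Not in labor force = 11.36 + 23.05 + 6.67 + 5.03 = 46.11 million (those not working and not actively searching are outside the labor force).
Civilian working-age population = 164.06 + 46.11 = 210.17 million.
Unemployment rate = 9.00 / 164.06 = 5.49%.
Labor force participation rate = 164.06 / 210.17 = 78.06%.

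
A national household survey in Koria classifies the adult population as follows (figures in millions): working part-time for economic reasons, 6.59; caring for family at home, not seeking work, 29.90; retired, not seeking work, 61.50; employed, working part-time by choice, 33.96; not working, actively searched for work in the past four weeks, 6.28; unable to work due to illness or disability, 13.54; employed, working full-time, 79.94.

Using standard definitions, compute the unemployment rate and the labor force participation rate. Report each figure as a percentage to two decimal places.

Unemployment rate ≈ 4.95%; labor force participation rate ≈ 54.71%.

Employed = 6.59 + 33.96 + 79.94 = 120.49 million (anyone who worked, including part-time for economic reasons, counts as employed).
Unemployed = 6.28 million.
Labor force = 120.49 + 6.28 = 126.77 million.
Not in labor force = 29.90 + 61.50 + 13.54 = 104.94 million (those not working and not actively searching are outside the labor force).
Civilian working-age population = 126.77 + 104.94 = 231.71 million.
Unemployment rate = 6.28 / 126.77 = 4.95%.
Labor force participation rate = 126.77 / 231.71 = 54.71%.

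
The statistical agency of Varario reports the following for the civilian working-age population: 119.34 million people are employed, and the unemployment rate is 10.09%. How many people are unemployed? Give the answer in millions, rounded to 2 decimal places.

About 13.39 million are unemployed.

Let U be the number unemployed. The labor force is E + U, and U/(E+U) = 0.1009.
So U = 0.1009 × 119.34 / (1 − 0.1009) = 12.0414 / 0.8991 ≈ 13.39 million.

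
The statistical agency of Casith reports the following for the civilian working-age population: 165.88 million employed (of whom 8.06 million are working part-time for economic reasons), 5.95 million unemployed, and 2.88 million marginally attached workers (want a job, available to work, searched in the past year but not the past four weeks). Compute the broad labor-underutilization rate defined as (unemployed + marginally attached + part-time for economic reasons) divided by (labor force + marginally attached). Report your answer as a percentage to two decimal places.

Labor force = 165.88 + 5.95 = 171.83 million.
Numerator = 5.95 + 2.88 + 8.06 = 16.89 million.
Denominator = 171.83 + 2.88 = 174.71 million.
Broad rate = 16.89 / 174.71 = 9.67%.

Broad underutilization rate ≈ 9.67%.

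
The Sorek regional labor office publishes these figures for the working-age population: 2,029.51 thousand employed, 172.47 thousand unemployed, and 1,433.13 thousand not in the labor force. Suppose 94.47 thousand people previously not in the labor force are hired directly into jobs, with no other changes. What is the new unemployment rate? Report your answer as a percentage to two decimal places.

Initially, labor force = 2,029.51 + 172.47 = 2,201.98 thousand, so u = 172.47/2,201.98 = 7.83%.
After the change, employed and labor force both rise by 94.47; unemployed unchanged → E = 2,123.98, U = 172.47, labor force = 2,296.45 thousand.
New unemployment rate = 172.47 / 2,296.45 = 7.51%.

New unemployment rate ≈ 7.51%.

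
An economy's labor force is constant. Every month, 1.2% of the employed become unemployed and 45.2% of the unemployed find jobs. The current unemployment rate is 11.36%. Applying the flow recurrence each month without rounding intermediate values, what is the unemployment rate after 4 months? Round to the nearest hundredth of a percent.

Unemployment rate after four months ≈ 3.31%.

With a fixed labor force, u_{t+1} = u_t + s·(1−u_t) − f·u_t = u_t·(1−s−f) + s.
Here 1−s−f = 0.536 and s = 0.012.
u_1 = 0.113600 × 0.536 + 0.012 = 0.072890.
u_2 = 0.072890 × 0.536 + 0.012 = 0.051069.
u_3 = 0.051069 × 0.536 + 0.012 = 0.039373.
u_4 = 0.039373 × 0.536 + 0.012 = 0.033104.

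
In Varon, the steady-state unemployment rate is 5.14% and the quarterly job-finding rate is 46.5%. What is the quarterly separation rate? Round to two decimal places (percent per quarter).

Separation rate ≈ 2.52% per quarter.

From u* = s/(s+f): s = u·f/(1−u).
s = 0.0514 × 46.5 / (1 − 0.0514) = 2.3901 / 0.9486 ≈ 2.52% per quarter.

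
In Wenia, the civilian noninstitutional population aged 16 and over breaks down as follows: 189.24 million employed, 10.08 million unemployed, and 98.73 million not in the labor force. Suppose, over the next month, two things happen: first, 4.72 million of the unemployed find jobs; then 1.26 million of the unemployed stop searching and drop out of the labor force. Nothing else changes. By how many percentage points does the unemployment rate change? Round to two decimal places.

Initially, labor force = 189.24 + 10.08 = 199.32 million, so u = 10.08/199.32 = 5.06%.
After the first change, unemployed falls and employed rises by 4.72; labor force unchanged → E = 193.96, U = 5.36, labor force = 199.32 million.
After the second change, unemployed and labor force both fall by 1.26 → E = 193.96, U = 4.10, labor force = 198.06 million.
New unemployment rate = 4.10 / 198.06 = 2.07%.
Change = 2.07% − 5.06% = −2.99 percentage points.

The unemployment rate changes by −2.99 percentage points.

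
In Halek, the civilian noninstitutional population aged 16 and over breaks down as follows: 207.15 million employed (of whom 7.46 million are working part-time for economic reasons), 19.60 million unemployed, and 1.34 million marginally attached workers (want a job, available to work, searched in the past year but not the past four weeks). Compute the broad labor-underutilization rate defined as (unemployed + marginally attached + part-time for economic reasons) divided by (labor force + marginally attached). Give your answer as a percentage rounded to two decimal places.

Broad underutilization rate ≈ 12.45%.

Labor force = 207.15 + 19.60 = 226.75 million.
Numerator = 19.60 + 1.34 + 7.46 = 28.40 million.
Denominator = 226.75 + 1.34 = 228.09 million.
Broad rate = 28.40 / 228.09 = 12.45%.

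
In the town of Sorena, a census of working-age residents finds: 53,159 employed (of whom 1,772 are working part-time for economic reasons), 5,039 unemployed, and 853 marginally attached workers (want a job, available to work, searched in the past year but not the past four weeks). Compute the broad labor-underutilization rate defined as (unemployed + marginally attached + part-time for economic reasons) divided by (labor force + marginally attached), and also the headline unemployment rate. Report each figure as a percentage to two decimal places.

Labor force = 53,159 + 5,039 = 58,198.
Numerator = 5,039 + 853 + 1,772 = 7,664.
Denominator = 58,198 + 853 = 59,051.
Broad rate = 7,664 / 59,051 = 12.98%.
Headline unemployment rate = 5,039 / 58,198 = 8.66%.

Broad underutilization rate ≈ 12.98%; headline unemployment rate ≈ 8.66%.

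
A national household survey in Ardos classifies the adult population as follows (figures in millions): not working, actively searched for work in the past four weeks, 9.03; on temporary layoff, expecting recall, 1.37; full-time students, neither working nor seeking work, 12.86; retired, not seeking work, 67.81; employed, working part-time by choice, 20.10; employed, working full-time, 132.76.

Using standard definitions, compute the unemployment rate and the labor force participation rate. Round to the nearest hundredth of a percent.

Unemployment rate ≈ 6.37%; labor force participation rate ≈ 66.93%.

Employed = 20.10 + 132.76 = 152.86 million.
Unemployed = 9.03 + 1.37 = 10.40 million (jobless and actively searching, or on temporary layoff).
Labor force = 152.86 + 10.40 = 163.26 million.
Not in labor force = 12.86 + 67.81 = 80.67 million (those not working and not actively searching are outside the labor force).
Civilian working-age population = 163.26 + 80.67 = 243.93 million.
Unemployment rate = 10.40 / 163.26 = 6.37%.
Labor force participation rate = 163.26 / 243.93 = 66.93%.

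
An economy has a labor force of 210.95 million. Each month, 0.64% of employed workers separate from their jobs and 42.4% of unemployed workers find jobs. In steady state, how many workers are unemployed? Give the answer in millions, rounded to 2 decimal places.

Steady-state unemployment rate u* = s/(s+f) = 0.64/(0.64+42.4) = 0.014870.
Unemployed = u* × labor force = 0.014870 × 210.95 ≈ 3.14 million.

About 3.14 million are unemployed in steady state.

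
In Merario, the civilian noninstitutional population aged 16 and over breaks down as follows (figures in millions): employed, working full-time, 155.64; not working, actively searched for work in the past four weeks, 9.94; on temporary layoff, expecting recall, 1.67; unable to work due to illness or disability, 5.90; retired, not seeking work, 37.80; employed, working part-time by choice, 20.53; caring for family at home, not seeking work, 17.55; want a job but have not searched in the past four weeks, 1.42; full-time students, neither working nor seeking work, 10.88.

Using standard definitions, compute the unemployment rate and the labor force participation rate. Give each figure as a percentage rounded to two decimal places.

Unemployment rate ≈ 6.18%; labor force participation rate ≈ 71.86%.

Employed = 155.64 + 20.53 = 176.17 million.
Unemployed = 9.94 + 1.67 = 11.61 million (jobless and actively searching, or on temporary layoff).
Labor force = 176.17 + 11.61 = 187.78 million.
Not in labor force = 5.90 + 37.80 + 17.55 + 1.42 + 10.88 = 73.55 million (those not working and not actively searching are outside the labor force — including those who want a job but have given up searching).
Civilian working-age population = 187.78 + 73.55 = 261.33 million.
Unemployment rate = 11.61 / 187.78 = 6.18%.
Labor force participation rate = 187.78 / 261.33 = 71.86%.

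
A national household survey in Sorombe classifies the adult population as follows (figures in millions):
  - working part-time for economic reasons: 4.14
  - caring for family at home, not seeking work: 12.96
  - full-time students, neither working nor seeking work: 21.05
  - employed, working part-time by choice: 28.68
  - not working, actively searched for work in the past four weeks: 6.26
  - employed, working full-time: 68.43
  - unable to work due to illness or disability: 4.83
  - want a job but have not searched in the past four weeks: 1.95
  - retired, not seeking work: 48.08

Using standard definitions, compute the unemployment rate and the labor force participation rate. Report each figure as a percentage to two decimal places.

Unemployment rate ≈ 5.82%; labor force participation rate ≈ 54.75%.

Employed = 4.14 + 28.68 + 68.43 = 101.25 million (anyone who worked, including part-time for economic reasons, counts as employed).
Unemployed = 6.26 million.
Labor force = 101.25 + 6.26 = 107.51 million.
Not in labor force = 12.96 + 21.05 + 4.83 + 1.95 + 48.08 = 88.87 million (those not working and not actively searching are outside the labor force — including those who want a job but have given up searching).
Civilian working-age population = 107.51 + 88.87 = 196.38 million.
Unemployment rate = 6.26 / 107.51 = 5.82%.
Labor force participation rate = 107.51 / 196.38 = 54.75%.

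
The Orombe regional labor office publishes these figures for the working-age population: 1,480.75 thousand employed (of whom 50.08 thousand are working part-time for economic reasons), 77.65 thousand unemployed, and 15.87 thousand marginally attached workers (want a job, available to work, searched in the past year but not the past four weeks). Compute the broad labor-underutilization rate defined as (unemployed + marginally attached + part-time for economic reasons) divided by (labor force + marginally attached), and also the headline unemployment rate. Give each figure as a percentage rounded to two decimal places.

Broad underutilization rate ≈ 9.12%; headline unemployment rate ≈ 4.98%.

Labor force = 1,480.75 + 77.65 = 1,558.40 thousand.
Numerator = 77.65 + 15.87 + 50.08 = 143.60 thousand.
Denominator = 1,558.40 + 15.87 = 1,574.27 thousand.
Broad rate = 143.60 / 1,574.27 = 9.12%.
Headline unemployment rate = 77.65 / 1,558.40 = 4.98%.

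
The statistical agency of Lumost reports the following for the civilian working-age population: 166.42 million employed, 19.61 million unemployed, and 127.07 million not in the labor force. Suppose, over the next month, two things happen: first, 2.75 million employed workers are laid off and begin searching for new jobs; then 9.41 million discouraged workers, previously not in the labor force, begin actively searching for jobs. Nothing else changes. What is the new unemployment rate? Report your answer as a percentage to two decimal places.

New unemployment rate ≈ 16.26%.

Initially, labor force = 166.42 + 19.61 = 186.03 million, so u = 19.61/186.03 = 10.54%.
After the first change, employed falls and unemployed rises by 2.75; labor force unchanged → E = 163.67, U = 22.36, labor force = 186.03 million.
After the second change, unemployed and labor force both rise by 9.41 → E = 163.67, U = 31.77, labor force = 195.44 million.
New unemployment rate = 31.77 / 195.44 = 16.26%.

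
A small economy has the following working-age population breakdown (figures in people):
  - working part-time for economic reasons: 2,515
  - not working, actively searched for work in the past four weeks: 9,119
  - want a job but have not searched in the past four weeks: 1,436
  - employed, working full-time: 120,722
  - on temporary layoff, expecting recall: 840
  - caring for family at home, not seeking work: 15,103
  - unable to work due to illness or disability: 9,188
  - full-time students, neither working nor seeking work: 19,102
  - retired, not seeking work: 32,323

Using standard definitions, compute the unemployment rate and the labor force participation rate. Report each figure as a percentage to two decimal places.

Employed = 2,515 + 120,722 = 123,237 (anyone who worked, including part-time for economic reasons, counts as employed).
Unemployed = 9,119 + 840 = 9,959 (jobless and actively searching, or on temporary layoff).
Labor force = 123,237 + 9,959 = 133,196.
Not in labor force = 1,436 + 15,103 + 9,188 + 19,102 + 32,323 = 77,152 (those not working and not actively searching are outside the labor force — including those who want a job but have given up searching).
Civilian working-age population = 133,196 + 77,152 = 210,348.
Unemployment rate = 9,959 / 133,196 = 7.48%.
Labor force participation rate = 133,196 / 210,348 = 63.32%.

Unemployment rate ≈ 7.48%; labor force participation rate ≈ 63.32%.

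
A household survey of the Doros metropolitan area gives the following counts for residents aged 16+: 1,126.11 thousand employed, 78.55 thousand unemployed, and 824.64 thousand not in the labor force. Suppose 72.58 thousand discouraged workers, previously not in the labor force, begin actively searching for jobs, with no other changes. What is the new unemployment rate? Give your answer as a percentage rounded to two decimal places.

Initially, labor force = 1,126.11 + 78.55 = 1,204.66 thousand, so u = 78.55/1,204.66 = 6.52%.
After the change, unemployed and labor force both rise by 72.58 → E = 1,126.11, U = 151.13, labor force = 1,277.24 thousand.
New unemployment rate = 151.13 / 1,277.24 = 11.83%.

New unemployment rate ≈ 11.83%.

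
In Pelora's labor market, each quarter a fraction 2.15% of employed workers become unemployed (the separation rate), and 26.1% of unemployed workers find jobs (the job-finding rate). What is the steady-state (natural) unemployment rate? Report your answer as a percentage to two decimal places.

At steady state the flows balance: s·E = f·U, so U/(E+U) = s/(s+f).
u* = 2.15 / (2.15 + 26.1) = 2.15 / 28.25 = 7.61%.

Steady-state unemployment rate ≈ 7.61%.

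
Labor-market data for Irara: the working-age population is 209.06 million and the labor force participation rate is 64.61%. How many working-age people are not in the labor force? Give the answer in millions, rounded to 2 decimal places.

Share not in the labor force = 1 − 0.6461 = 0.3539.
Not in labor force = 0.3539 × 209.06 ≈ 73.99 million.

About 73.99 million are not in the labor force.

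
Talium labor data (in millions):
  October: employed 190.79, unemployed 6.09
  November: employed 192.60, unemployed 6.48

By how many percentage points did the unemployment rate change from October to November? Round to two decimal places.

The unemployment rate changed by +0.16 percentage points.

October: labor force = 190.79 + 6.09 = 196.88; u = 6.09/196.88 = 3.09%.
November: labor force = 192.60 + 6.48 = 199.08; u = 6.48/199.08 = 3.25%.
Change = 3.25% − 3.09% = +0.16 pp.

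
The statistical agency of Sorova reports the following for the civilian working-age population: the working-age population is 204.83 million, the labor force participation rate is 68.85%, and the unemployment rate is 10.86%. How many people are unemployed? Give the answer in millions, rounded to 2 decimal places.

About 15.32 million are unemployed.

Labor force = 0.6885 × 204.83 = 141.03 million.
Unemployed = 0.1086 × 141.03 ≈ 15.32 million.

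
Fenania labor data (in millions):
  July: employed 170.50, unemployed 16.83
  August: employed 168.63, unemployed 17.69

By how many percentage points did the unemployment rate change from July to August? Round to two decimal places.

The unemployment rate changed by +0.51 percentage points.

July: labor force = 170.50 + 16.83 = 187.33; u = 16.83/187.33 = 8.98%.
August: labor force = 168.63 + 17.69 = 186.32; u = 17.69/186.32 = 9.49%.
Change = 9.49% − 8.98% = +0.51 pp.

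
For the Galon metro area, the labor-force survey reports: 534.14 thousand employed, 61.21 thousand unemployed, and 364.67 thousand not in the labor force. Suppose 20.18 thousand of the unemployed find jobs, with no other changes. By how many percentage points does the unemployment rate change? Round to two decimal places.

Initially, labor force = 534.14 + 61.21 = 595.35 thousand, so u = 61.21/595.35 = 10.28%.
After the change, unemployed falls and employed rises by 20.18; labor force unchanged → E = 554.32, U = 41.03, labor force = 595.35 thousand.
New unemployment rate = 41.03 / 595.35 = 6.89%.
Change = 6.89% − 10.28% = −3.39 percentage points.

The unemployment rate changes by −3.39 percentage points.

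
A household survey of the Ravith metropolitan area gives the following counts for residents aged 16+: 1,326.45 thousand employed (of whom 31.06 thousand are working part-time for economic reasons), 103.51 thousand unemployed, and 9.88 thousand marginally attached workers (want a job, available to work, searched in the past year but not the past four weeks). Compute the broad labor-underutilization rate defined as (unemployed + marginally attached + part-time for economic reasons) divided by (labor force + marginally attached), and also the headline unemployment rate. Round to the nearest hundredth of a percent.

Labor force = 1,326.45 + 103.51 = 1,429.96 thousand.
Numerator = 103.51 + 9.88 + 31.06 = 144.45 thousand.
Denominator = 1,429.96 + 9.88 = 1,439.84 thousand.
Broad rate = 144.45 / 1,439.84 = 10.03%.
Headline unemployment rate = 103.51 / 1,429.96 = 7.24%.

Broad underutilization rate ≈ 10.03%; headline unemployment rate ≈ 7.24%.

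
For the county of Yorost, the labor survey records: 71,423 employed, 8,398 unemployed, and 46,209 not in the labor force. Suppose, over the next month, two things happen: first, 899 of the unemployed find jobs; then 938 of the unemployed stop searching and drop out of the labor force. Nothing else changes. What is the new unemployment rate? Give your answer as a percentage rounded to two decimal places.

New unemployment rate ≈ 8.32%.

Initially, labor force = 71,423 + 8,398 = 79,821, so u = 8,398/79,821 = 10.52%.
After the first change, unemployed falls and employed rises by 899; labor force unchanged → E = 72,322, U = 7,499, labor force = 79,821.
After the second change, unemployed and labor force both fall by 938 → E = 72,322, U = 6,561, labor force = 78,883.
New unemployment rate = 6,561 / 78,883 = 8.32%.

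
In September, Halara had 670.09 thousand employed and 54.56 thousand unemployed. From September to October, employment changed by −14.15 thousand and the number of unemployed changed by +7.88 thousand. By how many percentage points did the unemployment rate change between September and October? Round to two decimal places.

September: labor force = 670.09 + 54.56 = 724.65; u = 54.56/724.65 = 7.53%.
October: labor force = 655.94 + 62.44 = 718.38; u = 62.44/718.38 = 8.69%.
Change = 8.69% − 7.53% = +1.16 pp.

The unemployment rate changed by +1.16 percentage points.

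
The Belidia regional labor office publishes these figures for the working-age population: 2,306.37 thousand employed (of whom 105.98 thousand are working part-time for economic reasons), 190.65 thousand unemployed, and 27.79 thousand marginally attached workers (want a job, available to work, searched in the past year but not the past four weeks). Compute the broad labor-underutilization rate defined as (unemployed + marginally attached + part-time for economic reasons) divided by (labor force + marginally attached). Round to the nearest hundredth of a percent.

Broad underutilization rate ≈ 12.85%.

Labor force = 2,306.37 + 190.65 = 2,497.02 thousand.
Numerator = 190.65 + 27.79 + 105.98 = 324.42 thousand.
Denominator = 2,497.02 + 27.79 = 2,524.81 thousand.
Broad rate = 324.42 / 2,524.81 = 12.85%.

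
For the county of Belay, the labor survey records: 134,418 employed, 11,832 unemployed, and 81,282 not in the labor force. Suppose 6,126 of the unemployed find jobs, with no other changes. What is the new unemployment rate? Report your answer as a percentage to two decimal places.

New unemployment rate ≈ 3.90%.

Initially, labor force = 134,418 + 11,832 = 146,250, so u = 11,832/146,250 = 8.09%.
After the change, unemployed falls and employed rises by 6,126; labor force unchanged → E = 140,544, U = 5,706, labor force = 146,250.
New unemployment rate = 5,706 / 146,250 = 3.90%.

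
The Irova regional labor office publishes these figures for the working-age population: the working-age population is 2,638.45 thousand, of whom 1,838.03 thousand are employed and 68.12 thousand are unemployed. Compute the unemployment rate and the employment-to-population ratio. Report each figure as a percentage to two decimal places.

Labor force = employed + unemployed = 1,838.03 + 68.12 = 1,906.15 thousand.
Unemployment rate = 68.12 / 1,906.15 = 3.57%.
Employment-population ratio = 1,838.03 / 2,638.45 = 69.66%.

Unemployment rate ≈ 3.57%; employment-population ratio ≈ 69.66%.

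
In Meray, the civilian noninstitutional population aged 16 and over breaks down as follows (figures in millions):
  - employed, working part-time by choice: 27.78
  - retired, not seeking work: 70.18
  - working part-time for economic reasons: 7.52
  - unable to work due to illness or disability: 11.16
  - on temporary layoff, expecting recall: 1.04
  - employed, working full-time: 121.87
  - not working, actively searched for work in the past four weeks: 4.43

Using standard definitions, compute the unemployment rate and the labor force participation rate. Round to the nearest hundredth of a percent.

Employed = 27.78 + 7.52 + 121.87 = 157.17 million (anyone who worked, including part-time for economic reasons, counts as employed).
Unemployed = 1.04 + 4.43 = 5.47 million (jobless and actively searching, or on temporary layoff).
Labor force = 157.17 + 5.47 = 162.64 million.
Not in labor force = 70.18 + 11.16 = 81.34 million (those not working and not actively searching are outside the labor force).
Civilian working-age population = 162.64 + 81.34 = 243.98 million.
Unemployment rate = 5.47 / 162.64 = 3.36%.
Labor force participation rate = 162.64 / 243.98 = 66.66%.

Unemployment rate ≈ 3.36%; labor force participation rate ≈ 66.66%.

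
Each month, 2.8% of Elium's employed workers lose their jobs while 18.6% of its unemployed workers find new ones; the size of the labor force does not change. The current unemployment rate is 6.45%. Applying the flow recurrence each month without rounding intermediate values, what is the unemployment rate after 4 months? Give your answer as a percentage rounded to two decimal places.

With a fixed labor force, u_{t+1} = u_t + s·(1−u_t) − f·u_t = u_t·(1−s−f) + s.
Here 1−s−f = 0.786 and s = 0.028.
u_1 = 0.064500 × 0.786 + 0.028 = 0.078697.
u_2 = 0.078697 × 0.786 + 0.028 = 0.089856.
u_3 = 0.089856 × 0.786 + 0.028 = 0.098627.
u_4 = 0.098627 × 0.786 + 0.028 = 0.105521.

Unemployment rate after four months ≈ 10.55%.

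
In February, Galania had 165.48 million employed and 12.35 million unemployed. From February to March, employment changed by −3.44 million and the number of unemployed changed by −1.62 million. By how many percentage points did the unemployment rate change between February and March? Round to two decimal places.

February: labor force = 165.48 + 12.35 = 177.83; u = 12.35/177.83 = 6.94%.
March: labor force = 162.04 + 10.73 = 172.77; u = 10.73/172.77 = 6.21%.
Change = 6.21% − 6.94% = −0.73 pp.

The unemployment rate changed by −0.73 percentage points.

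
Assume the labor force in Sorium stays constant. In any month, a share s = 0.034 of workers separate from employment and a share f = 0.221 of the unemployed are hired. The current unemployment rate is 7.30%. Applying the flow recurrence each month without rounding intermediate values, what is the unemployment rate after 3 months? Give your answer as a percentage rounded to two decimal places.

Unemployment rate after three months ≈ 10.84%.

With a fixed labor force, u_{t+1} = u_t + s·(1−u_t) − f·u_t = u_t·(1−s−f) + s.
Here 1−s−f = 0.745 and s = 0.034.
u_1 = 0.073000 × 0.745 + 0.034 = 0.088385.
u_2 = 0.088385 × 0.745 + 0.034 = 0.099847.
u_3 = 0.099847 × 0.745 + 0.034 = 0.108386.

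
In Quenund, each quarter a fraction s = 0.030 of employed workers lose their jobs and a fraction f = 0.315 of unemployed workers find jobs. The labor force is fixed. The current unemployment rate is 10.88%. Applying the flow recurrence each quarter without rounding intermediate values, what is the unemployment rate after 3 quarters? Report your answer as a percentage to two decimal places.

Unemployment rate after three quarters ≈ 9.31%.

With a fixed labor force, u_{t+1} = u_t + s·(1−u_t) − f·u_t = u_t·(1−s−f) + s.
Here 1−s−f = 0.655 and s = 0.030.
u_1 = 0.108800 × 0.655 + 0.030 = 0.101264.
u_2 = 0.101264 × 0.655 + 0.030 = 0.096328.
u_3 = 0.096328 × 0.655 + 0.030 = 0.093095.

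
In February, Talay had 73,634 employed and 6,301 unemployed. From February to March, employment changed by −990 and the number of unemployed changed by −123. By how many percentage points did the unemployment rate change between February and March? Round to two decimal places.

February: labor force = 73,634 + 6,301 = 79,935; u = 6,301/79,935 = 7.88%.
March: labor force = 72,644 + 6,178 = 78,822; u = 6,178/78,822 = 7.84%.
Change = 7.84% − 7.88% = −0.04 pp.

The unemployment rate changed by −0.04 percentage points.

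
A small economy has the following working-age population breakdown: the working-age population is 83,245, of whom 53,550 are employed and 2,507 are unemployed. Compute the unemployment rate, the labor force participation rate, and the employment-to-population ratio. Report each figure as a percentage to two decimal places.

Unemployment rate ≈ 4.47%; labor force participation rate ≈ 67.34%; employment-population ratio ≈ 64.33%.

Labor force = employed + unemployed = 53,550 + 2,507 = 56,057.
Unemployment rate = 2,507 / 56,057 = 4.47%.
Labor force participation rate = 56,057 / 83,245 = 67.34%.
Employment-population ratio = 53,550 / 83,245 = 64.33%.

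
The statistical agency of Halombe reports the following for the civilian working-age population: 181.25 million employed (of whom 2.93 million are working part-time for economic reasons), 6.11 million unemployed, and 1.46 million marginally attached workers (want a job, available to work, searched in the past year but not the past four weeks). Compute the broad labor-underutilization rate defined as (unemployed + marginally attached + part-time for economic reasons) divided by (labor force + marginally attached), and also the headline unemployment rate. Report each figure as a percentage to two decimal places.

Broad underutilization rate ≈ 5.56%; headline unemployment rate ≈ 3.26%.

Labor force = 181.25 + 6.11 = 187.36 million.
Numerator = 6.11 + 1.46 + 2.93 = 10.50 million.
Denominator = 187.36 + 1.46 = 188.82 million.
Broad rate = 10.50 / 188.82 = 5.56%.
Headline unemployment rate = 6.11 / 187.36 = 3.26%.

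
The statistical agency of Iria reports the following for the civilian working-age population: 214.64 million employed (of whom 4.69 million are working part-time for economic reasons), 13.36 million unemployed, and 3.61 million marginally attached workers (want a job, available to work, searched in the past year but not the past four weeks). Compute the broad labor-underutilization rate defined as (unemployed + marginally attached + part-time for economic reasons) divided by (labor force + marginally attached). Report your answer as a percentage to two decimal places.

Labor force = 214.64 + 13.36 = 228.00 million.
Numerator = 13.36 + 3.61 + 4.69 = 21.66 million.
Denominator = 228.00 + 3.61 = 231.61 million.
Broad rate = 21.66 / 231.61 = 9.35%.

Broad underutilization rate ≈ 9.35%.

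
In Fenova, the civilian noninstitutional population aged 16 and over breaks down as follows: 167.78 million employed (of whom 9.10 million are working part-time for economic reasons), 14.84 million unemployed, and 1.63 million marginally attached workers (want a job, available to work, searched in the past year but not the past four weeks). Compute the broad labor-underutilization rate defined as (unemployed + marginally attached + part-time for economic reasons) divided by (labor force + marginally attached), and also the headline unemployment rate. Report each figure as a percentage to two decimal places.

Broad underutilization rate ≈ 13.88%; headline unemployment rate ≈ 8.13%.

Labor force = 167.78 + 14.84 = 182.62 million.
Numerator = 14.84 + 1.63 + 9.10 = 25.57 million.
Denominator = 182.62 + 1.63 = 184.25 million.
Broad rate = 25.57 / 184.25 = 13.88%.
Headline unemployment rate = 14.84 / 182.62 = 8.13%.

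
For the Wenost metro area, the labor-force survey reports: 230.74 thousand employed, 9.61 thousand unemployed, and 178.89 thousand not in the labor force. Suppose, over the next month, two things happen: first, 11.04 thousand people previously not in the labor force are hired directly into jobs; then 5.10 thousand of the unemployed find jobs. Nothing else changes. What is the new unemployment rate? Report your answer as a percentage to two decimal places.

Initially, labor force = 230.74 + 9.61 = 240.35 thousand, so u = 9.61/240.35 = 4.00%.
After the first change, employed and labor force both rise by 11.04; unemployed unchanged → E = 241.78, U = 9.61, labor force = 251.39 thousand.
After the second change, unemployed falls and employed rises by 5.10; labor force unchanged → E = 246.88, U = 4.51, labor force = 251.39 thousand.
New unemployment rate = 4.51 / 251.39 = 1.79%.

New unemployment rate ≈ 1.79%.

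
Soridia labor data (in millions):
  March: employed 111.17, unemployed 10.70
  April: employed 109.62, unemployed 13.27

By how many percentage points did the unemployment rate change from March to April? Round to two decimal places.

The unemployment rate changed by +2.02 percentage points.

March: labor force = 111.17 + 10.70 = 121.87; u = 10.70/121.87 = 8.78%.
April: labor force = 109.62 + 13.27 = 122.89; u = 13.27/122.89 = 10.80%.
Change = 10.80% − 8.78% = +2.02 pp.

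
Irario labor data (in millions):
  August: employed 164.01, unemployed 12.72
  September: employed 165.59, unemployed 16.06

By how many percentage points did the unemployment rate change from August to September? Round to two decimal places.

The unemployment rate changed by +1.64 percentage points.

August: labor force = 164.01 + 12.72 = 176.73; u = 12.72/176.73 = 7.20%.
September: labor force = 165.59 + 16.06 = 181.65; u = 16.06/181.65 = 8.84%.
Change = 8.84% − 7.20% = +1.64 pp.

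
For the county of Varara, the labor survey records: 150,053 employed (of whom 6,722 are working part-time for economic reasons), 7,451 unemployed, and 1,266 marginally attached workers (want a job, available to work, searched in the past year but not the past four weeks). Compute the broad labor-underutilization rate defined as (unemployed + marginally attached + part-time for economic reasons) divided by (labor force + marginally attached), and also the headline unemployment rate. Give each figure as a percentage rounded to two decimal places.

Labor force = 150,053 + 7,451 = 157,504.
Numerator = 7,451 + 1,266 + 6,722 = 15,439.
Denominator = 157,504 + 1,266 = 158,770.
Broad rate = 15,439 / 158,770 = 9.72%.
Headline unemployment rate = 7,451 / 157,504 = 4.73%.

Broad underutilization rate ≈ 9.72%; headline unemployment rate ≈ 4.73%.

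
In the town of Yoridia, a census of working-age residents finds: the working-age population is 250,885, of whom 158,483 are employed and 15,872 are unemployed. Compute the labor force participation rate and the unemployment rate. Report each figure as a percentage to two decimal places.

Labor force participation rate ≈ 69.50%; unemployment rate ≈ 9.10%.

Labor force = employed + unemployed = 158,483 + 15,872 = 174,355.
Unemployment rate = 15,872 / 174,355 = 9.10%.
Labor force participation rate = 174,355 / 250,885 = 69.50%.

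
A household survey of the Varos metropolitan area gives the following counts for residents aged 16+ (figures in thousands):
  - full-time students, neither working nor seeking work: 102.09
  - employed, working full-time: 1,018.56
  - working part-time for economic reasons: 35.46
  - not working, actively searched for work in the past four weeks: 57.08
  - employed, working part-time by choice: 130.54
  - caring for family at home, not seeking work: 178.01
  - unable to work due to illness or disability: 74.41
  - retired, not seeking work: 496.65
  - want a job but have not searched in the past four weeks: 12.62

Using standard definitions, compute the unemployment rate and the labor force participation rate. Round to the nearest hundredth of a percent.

Employed = 1,018.56 + 35.46 + 130.54 = 1,184.56 thousand (anyone who worked, including part-time for economic reasons, counts as employed).
Unemployed = 57.08 thousand.
Labor force = 1,184.56 + 57.08 = 1,241.64 thousand.
Not in labor force = 102.09 + 178.01 + 74.41 + 496.65 + 12.62 = 863.78 thousand (those not working and not actively searching are outside the labor force — including those who want a job but have given up searching).
Civilian working-age population = 1,241.64 + 863.78 = 2,105.42 thousand.
Unemployment rate = 57.08 / 1,241.64 = 4.60%.
Labor force participation rate = 1,241.64 / 2,105.42 = 58.97%.

Unemployment rate ≈ 4.60%; labor force participation rate ≈ 58.97%.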